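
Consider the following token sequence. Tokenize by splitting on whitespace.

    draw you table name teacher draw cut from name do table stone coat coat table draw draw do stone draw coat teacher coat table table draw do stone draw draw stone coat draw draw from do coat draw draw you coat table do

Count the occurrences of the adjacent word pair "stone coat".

Scanning the 42 overlapping bigram windows for "stone coat":
  position 12–13: stone coat
  position 31–32: stone coat

2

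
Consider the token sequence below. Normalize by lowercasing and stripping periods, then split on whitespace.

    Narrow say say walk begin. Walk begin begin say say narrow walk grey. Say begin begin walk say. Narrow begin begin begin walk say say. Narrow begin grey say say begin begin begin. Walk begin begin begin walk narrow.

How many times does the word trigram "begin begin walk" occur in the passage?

4

Scanning the 37 overlapping trigram windows for "begin begin walk":
  position 15–17: begin begin walk
  position 21–23: begin begin walk
  position 32–34: begin begin walk
  position 36–38: begin begin walk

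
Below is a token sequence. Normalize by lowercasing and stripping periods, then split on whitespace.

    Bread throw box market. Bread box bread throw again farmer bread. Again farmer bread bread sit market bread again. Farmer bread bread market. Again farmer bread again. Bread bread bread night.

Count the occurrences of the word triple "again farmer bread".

Scanning the 29 overlapping trigram windows for "again farmer bread":
  position 9–11: again farmer bread
  position 12–14: again farmer bread
  position 19–21: again farmer bread
  position 24–26: again farmer bread

4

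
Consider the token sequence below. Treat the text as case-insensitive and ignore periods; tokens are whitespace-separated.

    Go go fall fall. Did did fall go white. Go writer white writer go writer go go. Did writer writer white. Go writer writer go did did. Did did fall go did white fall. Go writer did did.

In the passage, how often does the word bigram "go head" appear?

Scanning the 37 overlapping bigram windows for "go head":
  (none found)

0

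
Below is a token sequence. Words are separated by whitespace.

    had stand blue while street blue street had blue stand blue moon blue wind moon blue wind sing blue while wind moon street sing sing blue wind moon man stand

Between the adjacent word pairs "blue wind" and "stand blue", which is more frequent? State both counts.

"blue wind" (3 vs 2)

"blue wind": 3 occurrences
"stand blue": 2 occurrences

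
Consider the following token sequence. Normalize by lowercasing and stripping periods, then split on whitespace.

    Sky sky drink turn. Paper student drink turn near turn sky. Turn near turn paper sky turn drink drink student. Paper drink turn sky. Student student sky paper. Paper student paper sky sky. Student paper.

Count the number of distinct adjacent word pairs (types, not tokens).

21

35 tokens → 34 bigram windows in total.
Repeated bigrams (each contributes count−1 duplicates):
  drink turn: 3
  student paper: 3
  near turn: 2
  paper sky: 2
  paper student: 2
  sky sky: 2
  sky student: 2
  sky turn: 2
  … (3 more repeated)
13 duplicate windows → 34 − 13 = 21 distinct.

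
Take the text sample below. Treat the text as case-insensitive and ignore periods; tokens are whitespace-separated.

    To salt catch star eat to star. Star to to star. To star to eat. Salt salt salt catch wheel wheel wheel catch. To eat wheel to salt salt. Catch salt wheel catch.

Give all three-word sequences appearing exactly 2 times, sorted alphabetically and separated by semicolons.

salt salt catch; to star to

Trigram counts meeting the condition (exactly 2 times):
  salt salt catch: 2
  to star to: 2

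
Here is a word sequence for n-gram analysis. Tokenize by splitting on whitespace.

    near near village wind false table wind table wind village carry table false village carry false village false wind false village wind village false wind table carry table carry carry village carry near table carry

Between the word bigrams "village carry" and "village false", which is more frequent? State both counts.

"village carry" (3 vs 2)

"village carry": 3 occurrences
"village false": 2 occurrences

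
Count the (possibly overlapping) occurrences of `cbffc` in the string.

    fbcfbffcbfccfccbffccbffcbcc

2

Sliding a length-5 window over the 27 characters (23 positions):
  position 15–19: cbffc
  position 20–24: cbffc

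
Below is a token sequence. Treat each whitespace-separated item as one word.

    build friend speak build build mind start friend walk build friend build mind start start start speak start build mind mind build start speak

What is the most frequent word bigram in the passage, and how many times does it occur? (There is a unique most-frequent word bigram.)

"build mind", 3 times

Bigram frequencies (highest first):
  build mind: 3
  build friend: 2
  mind start: 2
  start start: 2
  start speak: 2
  friend speak: 1
  … (11 more, each ≤ 1)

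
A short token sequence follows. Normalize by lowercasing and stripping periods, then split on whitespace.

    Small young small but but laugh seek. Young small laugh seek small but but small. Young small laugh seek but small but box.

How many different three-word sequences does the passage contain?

23 tokens → 21 trigram windows in total.
Repeated trigrams (each contributes count−1 duplicates):
  small but but: 2
  small laugh seek: 2
  small young small: 2
  young small laugh: 2
4 duplicate windows → 21 − 4 = 17 distinct.

17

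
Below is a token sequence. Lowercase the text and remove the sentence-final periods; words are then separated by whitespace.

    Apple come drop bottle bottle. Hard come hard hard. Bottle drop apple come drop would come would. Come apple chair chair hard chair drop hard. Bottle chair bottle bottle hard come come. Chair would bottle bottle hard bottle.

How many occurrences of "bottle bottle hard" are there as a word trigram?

3

Scanning the 36 overlapping trigram windows for "bottle bottle hard":
  position 4–6: bottle bottle hard
  position 28–30: bottle bottle hard
  position 35–37: bottle bottle hard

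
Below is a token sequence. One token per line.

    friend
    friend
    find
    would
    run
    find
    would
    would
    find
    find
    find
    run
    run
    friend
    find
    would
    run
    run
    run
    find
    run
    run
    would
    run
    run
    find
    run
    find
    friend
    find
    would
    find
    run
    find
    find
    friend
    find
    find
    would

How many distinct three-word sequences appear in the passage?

39 tokens → 37 trigram windows in total.
Repeated trigrams (each contributes count−1 duplicates):
  friend find would: 3
  find friend find: 2
  find run find: 2
  find run run: 2
  find would run: 2
  run find run: 2
  run run find: 2
  would run run: 2
9 duplicate windows → 37 − 9 = 28 distinct.

28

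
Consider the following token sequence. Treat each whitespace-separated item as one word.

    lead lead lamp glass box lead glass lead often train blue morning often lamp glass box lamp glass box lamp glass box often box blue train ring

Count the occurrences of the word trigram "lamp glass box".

4

Scanning the 25 overlapping trigram windows for "lamp glass box":
  position 3–5: lamp glass box
  position 14–16: lamp glass box
  position 17–19: lamp glass box
  position 20–22: lamp glass box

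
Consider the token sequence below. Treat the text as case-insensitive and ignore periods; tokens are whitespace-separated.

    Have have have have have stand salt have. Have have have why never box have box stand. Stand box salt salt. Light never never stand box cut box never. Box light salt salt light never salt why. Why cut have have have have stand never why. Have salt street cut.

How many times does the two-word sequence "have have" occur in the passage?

Scanning the 49 overlapping bigram windows for "have have":
  position 1–2: have have
  position 2–3: have have
  position 3–4: have have
  position 4–5: have have
  position 8–9: have have
  position 9–10: have have
  position 10–11: have have
  position 40–41: have have
  position 41–42: have have
  position 42–43: have have

10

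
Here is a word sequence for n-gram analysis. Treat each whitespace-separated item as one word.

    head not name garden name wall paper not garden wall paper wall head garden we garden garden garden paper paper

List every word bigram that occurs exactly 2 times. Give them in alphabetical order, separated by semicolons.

garden garden; wall paper

Bigram counts meeting the condition (exactly 2 times):
  garden garden: 2
  wall paper: 2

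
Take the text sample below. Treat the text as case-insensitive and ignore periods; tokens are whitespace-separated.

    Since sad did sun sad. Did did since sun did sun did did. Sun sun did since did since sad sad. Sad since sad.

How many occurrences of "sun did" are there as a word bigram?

Scanning the 23 overlapping bigram windows for "sun did":
  position 9–10: sun did
  position 11–12: sun did
  position 15–16: sun did

3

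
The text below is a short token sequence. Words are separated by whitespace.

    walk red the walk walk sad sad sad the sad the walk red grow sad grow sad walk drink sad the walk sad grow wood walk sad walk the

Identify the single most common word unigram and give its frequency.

Unigram frequencies (highest first):
  sad: 9
  walk: 8
  the: 5
  grow: 3
  red: 2
  drink: 1
  … (1 more, each ≤ 1)

"sad", 9 times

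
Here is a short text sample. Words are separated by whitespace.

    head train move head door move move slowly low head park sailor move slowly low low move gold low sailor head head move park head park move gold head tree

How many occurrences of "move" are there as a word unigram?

7

Scanning the 30 tokens for "move":
  position 3: move
  position 6: move
  position 7: move
  position 13: move
  position 17: move
  position 23: move
  position 27: move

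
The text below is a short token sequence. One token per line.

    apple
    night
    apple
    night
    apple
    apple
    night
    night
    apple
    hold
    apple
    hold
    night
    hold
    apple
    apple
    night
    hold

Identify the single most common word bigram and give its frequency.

Bigram frequencies (highest first):
  apple night: 4
  night apple: 3
  apple apple: 2
  apple hold: 2
  hold apple: 2
  night hold: 2
  … (2 more, each ≤ 1)

"apple night", 4 times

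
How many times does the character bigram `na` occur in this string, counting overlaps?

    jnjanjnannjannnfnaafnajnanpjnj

4

Sliding a length-2 window over the 30 characters (29 positions):
  position 7–8: na
  position 17–18: na
  position 21–22: na
  position 24–25: na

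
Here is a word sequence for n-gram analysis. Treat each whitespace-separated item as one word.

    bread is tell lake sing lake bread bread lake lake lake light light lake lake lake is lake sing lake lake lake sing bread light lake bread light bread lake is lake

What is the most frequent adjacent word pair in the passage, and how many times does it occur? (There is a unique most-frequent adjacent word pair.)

Bigram frequencies (highest first):
  lake lake: 6
  lake sing: 3
  sing lake: 2
  lake bread: 2
  bread lake: 2
  light lake: 2
  … (11 more, each ≤ 2)

"lake lake", 6 times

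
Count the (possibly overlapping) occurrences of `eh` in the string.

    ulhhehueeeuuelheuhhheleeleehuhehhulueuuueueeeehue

4

Sliding a length-2 window over the 49 characters (48 positions):
  position 5–6: eh
  position 27–28: eh
  position 31–32: eh
  position 46–47: eh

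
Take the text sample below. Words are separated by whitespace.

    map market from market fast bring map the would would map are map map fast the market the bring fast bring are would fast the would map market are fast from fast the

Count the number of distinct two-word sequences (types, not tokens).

26

33 tokens → 32 bigram windows in total.
Repeated bigrams (each contributes count−1 duplicates):
  fast the: 3
  fast bring: 2
  map market: 2
  the would: 2
  would map: 2
6 duplicate windows → 32 − 6 = 26 distinct.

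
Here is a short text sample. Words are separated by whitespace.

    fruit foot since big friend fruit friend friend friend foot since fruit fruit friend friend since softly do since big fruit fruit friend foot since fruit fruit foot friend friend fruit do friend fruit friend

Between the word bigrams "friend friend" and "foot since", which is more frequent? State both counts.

"friend friend" (4 vs 3)

"friend friend": 4 occurrences
"foot since": 3 occurrences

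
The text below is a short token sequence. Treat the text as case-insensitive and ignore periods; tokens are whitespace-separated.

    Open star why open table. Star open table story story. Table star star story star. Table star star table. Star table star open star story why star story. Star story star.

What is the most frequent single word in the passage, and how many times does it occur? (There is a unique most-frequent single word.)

"star", 13 times

Unigram frequencies (highest first):
  star: 13
  table: 6
  story: 6
  open: 4
  why: 2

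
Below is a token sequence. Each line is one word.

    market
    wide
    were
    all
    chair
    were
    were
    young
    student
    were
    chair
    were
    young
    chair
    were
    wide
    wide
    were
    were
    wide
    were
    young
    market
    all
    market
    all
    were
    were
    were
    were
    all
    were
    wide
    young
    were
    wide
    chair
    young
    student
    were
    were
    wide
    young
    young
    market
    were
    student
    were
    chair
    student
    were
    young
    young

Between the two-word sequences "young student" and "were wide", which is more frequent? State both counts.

"young student": 2 occurrences
"were wide": 5 occurrences

"were wide" (5 vs 2)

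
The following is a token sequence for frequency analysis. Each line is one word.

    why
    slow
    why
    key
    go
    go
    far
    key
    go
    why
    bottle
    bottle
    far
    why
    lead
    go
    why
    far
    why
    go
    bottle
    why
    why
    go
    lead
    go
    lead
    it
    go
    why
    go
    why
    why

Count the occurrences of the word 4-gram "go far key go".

1

Scanning the 30 overlapping 4-gram windows for "go far key go":
  position 6–9: go far key go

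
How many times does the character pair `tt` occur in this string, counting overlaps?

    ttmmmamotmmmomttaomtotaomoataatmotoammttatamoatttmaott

Sliding a length-2 window over the 54 characters (53 positions):
  position 1–2: tt
  position 15–16: tt
  position 39–40: tt
  position 47–48: tt
  position 48–49: tt
  position 53–54: tt

6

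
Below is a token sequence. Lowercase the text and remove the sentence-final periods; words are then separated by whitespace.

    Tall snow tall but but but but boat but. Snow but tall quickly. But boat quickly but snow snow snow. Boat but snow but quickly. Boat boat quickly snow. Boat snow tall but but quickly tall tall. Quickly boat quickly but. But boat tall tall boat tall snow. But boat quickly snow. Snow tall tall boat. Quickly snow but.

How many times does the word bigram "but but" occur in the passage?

5

Scanning the 58 overlapping bigram windows for "but but":
  position 4–5: but but
  position 5–6: but but
  position 6–7: but but
  position 33–34: but but
  position 41–42: but but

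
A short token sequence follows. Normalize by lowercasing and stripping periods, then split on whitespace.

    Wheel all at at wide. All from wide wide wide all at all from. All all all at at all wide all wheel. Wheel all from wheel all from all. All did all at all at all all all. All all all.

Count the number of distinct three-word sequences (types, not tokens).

42 tokens → 40 trigram windows in total.
Repeated trigrams (each contributes count−1 duplicates):
  all all all: 5
  all at all: 3
  all at at: 2
  all from all: 2
  from all all: 2
  wheel all from: 2
10 duplicate windows → 40 − 10 = 30 distinct.

30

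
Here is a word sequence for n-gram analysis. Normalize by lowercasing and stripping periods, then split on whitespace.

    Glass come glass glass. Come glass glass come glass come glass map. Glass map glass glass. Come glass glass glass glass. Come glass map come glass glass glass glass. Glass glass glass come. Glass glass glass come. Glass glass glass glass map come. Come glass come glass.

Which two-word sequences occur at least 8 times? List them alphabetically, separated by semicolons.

come glass; glass come; glass glass

Bigram counts meeting the condition (at least 8 times):
  come glass: 11
  glass come: 9
  glass glass: 17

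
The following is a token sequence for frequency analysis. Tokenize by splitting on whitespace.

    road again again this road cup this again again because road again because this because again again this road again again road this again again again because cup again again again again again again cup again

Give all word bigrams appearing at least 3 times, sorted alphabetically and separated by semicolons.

again again; again because; road again

Bigram counts meeting the condition (at least 3 times):
  again again: 11
  again because: 3
  road again: 3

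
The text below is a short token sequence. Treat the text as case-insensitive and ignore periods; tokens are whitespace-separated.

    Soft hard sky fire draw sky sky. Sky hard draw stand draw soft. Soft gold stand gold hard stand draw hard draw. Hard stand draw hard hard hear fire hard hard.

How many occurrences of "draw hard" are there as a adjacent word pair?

Scanning the 30 overlapping bigram windows for "draw hard":
  position 20–21: draw hard
  position 22–23: draw hard
  position 25–26: draw hard

3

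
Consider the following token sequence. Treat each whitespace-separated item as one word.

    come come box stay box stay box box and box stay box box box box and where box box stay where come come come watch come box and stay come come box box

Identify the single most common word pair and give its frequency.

"box box", 6 times

Bigram frequencies (highest first):
  box box: 6
  come come: 4
  box stay: 4
  come box: 3
  stay box: 3
  box and: 3
  … (9 more, each ≤ 1)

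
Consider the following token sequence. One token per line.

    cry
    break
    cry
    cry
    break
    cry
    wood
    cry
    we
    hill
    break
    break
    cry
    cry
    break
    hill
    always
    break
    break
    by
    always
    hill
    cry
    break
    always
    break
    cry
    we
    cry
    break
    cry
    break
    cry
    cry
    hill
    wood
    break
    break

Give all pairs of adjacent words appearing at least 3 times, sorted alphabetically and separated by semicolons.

break break; break cry; cry break; cry cry

Bigram counts meeting the condition (at least 3 times):
  break break: 3
  break cry: 6
  cry break: 6
  cry cry: 3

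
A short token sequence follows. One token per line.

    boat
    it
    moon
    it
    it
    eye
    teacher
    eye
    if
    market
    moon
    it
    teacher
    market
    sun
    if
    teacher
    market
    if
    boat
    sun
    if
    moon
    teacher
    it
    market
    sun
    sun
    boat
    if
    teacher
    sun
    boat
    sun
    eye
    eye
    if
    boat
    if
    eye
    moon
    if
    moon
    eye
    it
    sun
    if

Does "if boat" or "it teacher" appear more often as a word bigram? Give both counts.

"if boat" (2 vs 1)

"if boat": 2 occurrences
"it teacher": 1 occurrence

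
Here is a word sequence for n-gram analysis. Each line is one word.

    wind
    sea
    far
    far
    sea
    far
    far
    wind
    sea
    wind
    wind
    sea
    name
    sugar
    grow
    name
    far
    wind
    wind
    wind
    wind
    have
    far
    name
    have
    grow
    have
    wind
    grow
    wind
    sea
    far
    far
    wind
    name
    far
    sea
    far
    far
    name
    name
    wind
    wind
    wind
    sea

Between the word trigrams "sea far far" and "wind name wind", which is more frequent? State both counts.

"sea far far" (4 vs 0)

"sea far far": 4 occurrences
"wind name wind": 0 occurrences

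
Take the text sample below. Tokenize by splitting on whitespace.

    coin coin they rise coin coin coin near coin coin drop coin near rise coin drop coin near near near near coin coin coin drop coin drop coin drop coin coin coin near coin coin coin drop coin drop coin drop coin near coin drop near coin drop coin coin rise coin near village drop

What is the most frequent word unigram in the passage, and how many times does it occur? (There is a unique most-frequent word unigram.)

"coin", 29 times

Unigram frequencies (highest first):
  coin: 29
  drop: 11
  near: 10
  rise: 3
  they: 1
  village: 1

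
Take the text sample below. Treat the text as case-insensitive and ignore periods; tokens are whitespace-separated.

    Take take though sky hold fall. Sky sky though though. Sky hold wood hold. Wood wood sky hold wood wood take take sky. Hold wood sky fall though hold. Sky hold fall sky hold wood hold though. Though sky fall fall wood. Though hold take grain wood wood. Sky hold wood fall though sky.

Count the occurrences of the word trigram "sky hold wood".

Scanning the 52 overlapping trigram windows for "sky hold wood":
  position 11–13: sky hold wood
  position 17–19: sky hold wood
  position 23–25: sky hold wood
  position 33–35: sky hold wood
  position 49–51: sky hold wood

5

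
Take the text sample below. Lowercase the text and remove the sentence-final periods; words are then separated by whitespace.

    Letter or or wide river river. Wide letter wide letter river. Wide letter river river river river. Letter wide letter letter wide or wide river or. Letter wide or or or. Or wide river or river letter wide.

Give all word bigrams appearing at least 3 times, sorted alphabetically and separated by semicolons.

letter wide; or or; or wide; river river; wide letter; wide river

Bigram counts meeting the condition (at least 3 times):
  letter wide: 5
  or or: 4
  or wide: 3
  river river: 4
  wide letter: 4
  wide river: 3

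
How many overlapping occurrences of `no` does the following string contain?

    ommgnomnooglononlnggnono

Sliding a length-2 window over the 24 characters (23 positions):
  position 5–6: no
  position 8–9: no
  position 14–15: no
  position 21–22: no
  position 23–24: no

5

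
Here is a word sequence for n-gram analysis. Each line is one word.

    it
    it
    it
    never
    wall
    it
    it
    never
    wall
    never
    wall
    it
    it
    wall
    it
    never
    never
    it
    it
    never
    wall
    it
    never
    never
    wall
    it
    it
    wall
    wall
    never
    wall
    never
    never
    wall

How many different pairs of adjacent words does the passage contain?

9

34 tokens → 33 bigram windows in total.
Repeated bigrams (each contributes count−1 duplicates):
  never wall: 7
  it it: 6
  it never: 5
  wall it: 5
  never never: 3
  wall never: 3
  it wall: 2
24 duplicate windows → 33 − 24 = 9 distinct.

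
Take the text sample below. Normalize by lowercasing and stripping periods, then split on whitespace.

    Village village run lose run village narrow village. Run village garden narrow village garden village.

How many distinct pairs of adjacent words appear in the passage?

15 tokens → 14 bigram windows in total.
Repeated bigrams (each contributes count−1 duplicates):
  narrow village: 2
  run village: 2
  village garden: 2
  village run: 2
4 duplicate windows → 14 − 4 = 10 distinct.

10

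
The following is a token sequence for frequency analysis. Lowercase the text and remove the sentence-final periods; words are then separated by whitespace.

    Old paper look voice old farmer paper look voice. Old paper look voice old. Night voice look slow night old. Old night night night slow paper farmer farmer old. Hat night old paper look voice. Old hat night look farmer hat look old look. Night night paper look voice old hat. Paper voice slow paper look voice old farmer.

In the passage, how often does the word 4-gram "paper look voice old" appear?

Scanning the 56 overlapping 4-gram windows for "paper look voice old":
  position 2–5: paper look voice old
  position 7–10: paper look voice old
  position 11–14: paper look voice old
  position 33–36: paper look voice old
  position 47–50: paper look voice old
  position 55–58: paper look voice old

6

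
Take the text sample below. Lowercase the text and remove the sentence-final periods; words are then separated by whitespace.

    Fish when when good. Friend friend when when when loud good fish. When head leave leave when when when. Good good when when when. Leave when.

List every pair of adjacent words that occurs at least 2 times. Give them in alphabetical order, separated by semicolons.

Bigram counts meeting the condition (at least 2 times):
  fish when: 2
  leave when: 2
  when good: 2
  when when: 7

fish when; leave when; when good; when when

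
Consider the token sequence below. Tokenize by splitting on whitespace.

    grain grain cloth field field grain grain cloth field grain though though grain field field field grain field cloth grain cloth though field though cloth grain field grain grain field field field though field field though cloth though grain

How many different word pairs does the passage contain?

39 tokens → 38 bigram windows in total.
Repeated bigrams (each contributes count−1 duplicates):
  field field: 6
  field grain: 4
  grain field: 4
  field though: 3
  grain cloth: 3
  grain grain: 3
  cloth field: 2
  cloth grain: 2
  … (4 more repeated)
23 duplicate windows → 38 − 23 = 15 distinct.

15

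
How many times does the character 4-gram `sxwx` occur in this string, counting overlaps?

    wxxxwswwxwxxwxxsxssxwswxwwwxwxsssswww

0

Sliding a length-4 window over the 37 characters (34 positions):
  (no match at any position)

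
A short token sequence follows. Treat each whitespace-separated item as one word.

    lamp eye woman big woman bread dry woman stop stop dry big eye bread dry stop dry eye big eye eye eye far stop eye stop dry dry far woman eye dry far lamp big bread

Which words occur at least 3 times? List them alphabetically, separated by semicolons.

big; bread; dry; eye; far; stop; woman

Unigram counts meeting the condition (at least 3 times):
  big: 4
  bread: 3
  dry: 7
  eye: 8
  far: 3
  stop: 5
  woman: 4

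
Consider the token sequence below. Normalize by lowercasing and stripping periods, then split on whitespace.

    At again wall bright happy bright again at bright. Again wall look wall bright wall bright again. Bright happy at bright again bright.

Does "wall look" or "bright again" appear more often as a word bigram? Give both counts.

"wall look": 1 occurrence
"bright again": 4 occurrences

"bright again" (4 vs 1)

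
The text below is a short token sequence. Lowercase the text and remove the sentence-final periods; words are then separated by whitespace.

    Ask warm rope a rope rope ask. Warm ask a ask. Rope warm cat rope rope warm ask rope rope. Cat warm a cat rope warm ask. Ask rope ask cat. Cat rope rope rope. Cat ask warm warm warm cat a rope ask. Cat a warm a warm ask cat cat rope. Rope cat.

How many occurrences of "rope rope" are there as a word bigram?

6

Scanning the 54 overlapping bigram windows for "rope rope":
  position 5–6: rope rope
  position 15–16: rope rope
  position 19–20: rope rope
  position 33–34: rope rope
  position 34–35: rope rope
  position 53–54: rope rope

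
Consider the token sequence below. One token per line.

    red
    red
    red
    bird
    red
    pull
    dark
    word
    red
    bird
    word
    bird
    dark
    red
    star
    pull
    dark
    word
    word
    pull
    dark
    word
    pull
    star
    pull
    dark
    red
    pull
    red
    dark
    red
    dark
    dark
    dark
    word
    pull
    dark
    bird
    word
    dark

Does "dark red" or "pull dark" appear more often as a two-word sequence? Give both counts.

"dark red": 3 occurrences
"pull dark": 5 occurrences

"pull dark" (5 vs 3)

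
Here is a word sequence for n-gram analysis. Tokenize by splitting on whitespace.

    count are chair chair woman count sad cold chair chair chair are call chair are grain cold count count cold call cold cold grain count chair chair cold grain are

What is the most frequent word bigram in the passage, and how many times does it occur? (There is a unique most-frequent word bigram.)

Bigram frequencies (highest first):
  chair chair: 4
  chair are: 2
  cold grain: 2
  count are: 1
  are chair: 1
  chair woman: 1
  … (18 more, each ≤ 1)

"chair chair", 4 times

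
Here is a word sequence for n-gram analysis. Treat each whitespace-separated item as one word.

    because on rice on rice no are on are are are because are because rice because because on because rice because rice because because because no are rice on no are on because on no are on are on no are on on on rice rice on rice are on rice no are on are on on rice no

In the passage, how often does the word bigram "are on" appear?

8

Scanning the 58 overlapping bigram windows for "are on":
  position 7–8: are on
  position 31–32: are on
  position 36–37: are on
  position 38–39: are on
  position 41–42: are on
  position 49–50: are on
  position 53–54: are on
  position 55–56: are on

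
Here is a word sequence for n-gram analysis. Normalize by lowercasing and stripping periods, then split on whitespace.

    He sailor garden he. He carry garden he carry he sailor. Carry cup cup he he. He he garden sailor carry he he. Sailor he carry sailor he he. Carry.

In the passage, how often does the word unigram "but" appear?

Scanning the 30 tokens for "but":
  (none found)

0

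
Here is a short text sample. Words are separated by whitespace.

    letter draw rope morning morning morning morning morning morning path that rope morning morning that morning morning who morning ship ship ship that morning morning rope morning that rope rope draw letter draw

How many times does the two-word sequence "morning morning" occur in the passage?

Scanning the 32 overlapping bigram windows for "morning morning":
  position 4–5: morning morning
  position 5–6: morning morning
  position 6–7: morning morning
  position 7–8: morning morning
  position 8–9: morning morning
  position 13–14: morning morning
  position 16–17: morning morning
  position 24–25: morning morning

8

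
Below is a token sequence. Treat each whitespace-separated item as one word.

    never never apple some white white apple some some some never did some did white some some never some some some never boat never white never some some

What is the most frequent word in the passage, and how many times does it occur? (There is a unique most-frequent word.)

Unigram frequencies (highest first):
  some: 12
  never: 7
  white: 4
  apple: 2
  did: 2
  boat: 1

"some", 12 times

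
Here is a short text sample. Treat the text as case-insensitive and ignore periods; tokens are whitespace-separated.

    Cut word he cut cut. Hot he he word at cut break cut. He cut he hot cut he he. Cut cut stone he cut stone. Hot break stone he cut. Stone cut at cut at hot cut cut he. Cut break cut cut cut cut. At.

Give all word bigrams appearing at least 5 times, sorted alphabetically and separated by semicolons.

cut cut; he cut

Bigram counts meeting the condition (at least 5 times):
  cut cut: 6
  he cut: 6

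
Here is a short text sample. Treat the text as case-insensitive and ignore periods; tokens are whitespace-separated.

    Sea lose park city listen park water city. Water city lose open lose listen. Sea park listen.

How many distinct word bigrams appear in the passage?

17 tokens → 16 bigram windows in total.
Repeated bigrams (each contributes count−1 duplicates):
  water city: 2
1 duplicate windows → 16 − 1 = 15 distinct.

15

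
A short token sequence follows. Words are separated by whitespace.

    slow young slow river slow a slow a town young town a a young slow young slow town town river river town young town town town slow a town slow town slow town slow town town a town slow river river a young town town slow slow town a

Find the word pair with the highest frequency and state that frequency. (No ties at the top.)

"town slow", 6 times

Bigram frequencies (highest first):
  town slow: 6
  slow town: 5
  town town: 5
  young slow: 3
  slow a: 3
  a town: 3
  … (14 more, each ≤ 3)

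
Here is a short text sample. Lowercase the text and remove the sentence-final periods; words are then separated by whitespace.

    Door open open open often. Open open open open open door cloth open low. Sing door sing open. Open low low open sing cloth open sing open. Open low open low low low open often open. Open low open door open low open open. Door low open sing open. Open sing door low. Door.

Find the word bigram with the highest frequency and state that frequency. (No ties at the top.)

Bigram frequencies (highest first):
  open open: 11
  open low: 6
  low open: 6
  open sing: 4
  open door: 3
  sing open: 3
  … (12 more, each ≤ 3)

"open open", 11 times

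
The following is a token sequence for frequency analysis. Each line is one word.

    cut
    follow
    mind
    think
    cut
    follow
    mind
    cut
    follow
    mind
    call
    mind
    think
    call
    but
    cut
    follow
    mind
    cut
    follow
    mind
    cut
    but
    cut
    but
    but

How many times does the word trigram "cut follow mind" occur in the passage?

5

Scanning the 24 overlapping trigram windows for "cut follow mind":
  position 1–3: cut follow mind
  position 5–7: cut follow mind
  position 8–10: cut follow mind
  position 16–18: cut follow mind
  position 19–21: cut follow mind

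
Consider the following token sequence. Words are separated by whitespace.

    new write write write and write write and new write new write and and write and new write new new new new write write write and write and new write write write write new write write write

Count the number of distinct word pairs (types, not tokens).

8

37 tokens → 36 bigram windows in total.
Repeated bigrams (each contributes count−1 duplicates):
  write write: 10
  new write: 7
  write and: 6
  and new: 3
  and write: 3
  new new: 3
  write new: 3
28 duplicate windows → 36 − 28 = 8 distinct.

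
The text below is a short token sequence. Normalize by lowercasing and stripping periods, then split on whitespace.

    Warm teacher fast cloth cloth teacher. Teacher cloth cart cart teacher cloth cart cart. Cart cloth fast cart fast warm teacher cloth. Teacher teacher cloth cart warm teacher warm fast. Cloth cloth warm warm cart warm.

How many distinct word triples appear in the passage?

36 tokens → 34 trigram windows in total.
Repeated trigrams (each contributes count−1 duplicates):
  teacher cloth cart: 3
  cloth cart cart: 2
  cloth teacher teacher: 2
  fast cloth cloth: 2
  teacher teacher cloth: 2
6 duplicate windows → 34 − 6 = 28 distinct.

28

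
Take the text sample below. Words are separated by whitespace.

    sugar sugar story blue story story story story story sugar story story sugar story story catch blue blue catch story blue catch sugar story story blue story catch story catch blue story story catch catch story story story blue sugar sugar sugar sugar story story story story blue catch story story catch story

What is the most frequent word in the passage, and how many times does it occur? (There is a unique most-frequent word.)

Unigram frequencies (highest first):
  story: 27
  sugar: 9
  catch: 9
  blue: 8

"story", 27 times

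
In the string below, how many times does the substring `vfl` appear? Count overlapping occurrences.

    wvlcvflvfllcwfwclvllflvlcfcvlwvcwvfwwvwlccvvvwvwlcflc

Sliding a length-3 window over the 53 characters (51 positions):
  position 5–7: vfl
  position 8–10: vfl

2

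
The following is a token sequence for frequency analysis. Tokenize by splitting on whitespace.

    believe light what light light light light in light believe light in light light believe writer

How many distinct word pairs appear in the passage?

16 tokens → 15 bigram windows in total.
Repeated bigrams (each contributes count−1 duplicates):
  light light: 4
  believe light: 2
  in light: 2
  light believe: 2
  light in: 2
7 duplicate windows → 15 − 7 = 8 distinct.

8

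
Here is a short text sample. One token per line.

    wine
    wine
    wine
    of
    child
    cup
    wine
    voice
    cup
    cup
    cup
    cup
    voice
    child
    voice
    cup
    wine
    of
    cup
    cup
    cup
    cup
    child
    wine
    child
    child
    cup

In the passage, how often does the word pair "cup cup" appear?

Scanning the 26 overlapping bigram windows for "cup cup":
  position 9–10: cup cup
  position 10–11: cup cup
  position 11–12: cup cup
  position 19–20: cup cup
  position 20–21: cup cup
  position 21–22: cup cup

6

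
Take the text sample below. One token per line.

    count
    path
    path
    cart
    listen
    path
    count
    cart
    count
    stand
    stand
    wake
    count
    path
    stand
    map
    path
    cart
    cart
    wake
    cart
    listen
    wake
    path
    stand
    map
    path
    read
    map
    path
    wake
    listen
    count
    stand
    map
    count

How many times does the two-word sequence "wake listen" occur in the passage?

1

Scanning the 35 overlapping bigram windows for "wake listen":
  position 31–32: wake listen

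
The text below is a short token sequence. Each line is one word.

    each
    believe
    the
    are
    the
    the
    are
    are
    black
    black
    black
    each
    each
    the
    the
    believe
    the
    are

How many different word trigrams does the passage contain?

15

18 tokens → 16 trigram windows in total.
Repeated trigrams (each contributes count−1 duplicates):
  believe the are: 2
1 duplicate windows → 16 − 1 = 15 distinct.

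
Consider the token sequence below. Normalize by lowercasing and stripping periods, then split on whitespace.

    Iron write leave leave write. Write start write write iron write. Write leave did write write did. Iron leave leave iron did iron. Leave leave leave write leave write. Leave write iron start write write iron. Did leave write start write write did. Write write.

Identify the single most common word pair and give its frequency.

"write write", 7 times

Bigram frequencies (highest first):
  write write: 7
  leave write: 5
  write leave: 4
  leave leave: 4
  start write: 3
  write iron: 3
  … (11 more, each ≤ 2)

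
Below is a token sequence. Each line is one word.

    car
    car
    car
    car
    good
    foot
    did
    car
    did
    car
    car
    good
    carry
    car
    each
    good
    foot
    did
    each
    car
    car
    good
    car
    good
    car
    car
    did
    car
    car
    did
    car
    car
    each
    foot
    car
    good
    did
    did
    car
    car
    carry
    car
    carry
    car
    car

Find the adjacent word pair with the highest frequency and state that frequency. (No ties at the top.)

Bigram frequencies (highest first):
  car car: 10
  car good: 5
  did car: 5
  car did: 3
  carry car: 3
  good foot: 2
  … (12 more, each ≤ 2)

"car car", 10 times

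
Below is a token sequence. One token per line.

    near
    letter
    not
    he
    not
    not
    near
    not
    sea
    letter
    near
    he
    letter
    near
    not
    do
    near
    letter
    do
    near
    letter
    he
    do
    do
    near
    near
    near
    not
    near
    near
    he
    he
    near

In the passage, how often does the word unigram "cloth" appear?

Scanning the 33 tokens for "cloth":
  (none found)

0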